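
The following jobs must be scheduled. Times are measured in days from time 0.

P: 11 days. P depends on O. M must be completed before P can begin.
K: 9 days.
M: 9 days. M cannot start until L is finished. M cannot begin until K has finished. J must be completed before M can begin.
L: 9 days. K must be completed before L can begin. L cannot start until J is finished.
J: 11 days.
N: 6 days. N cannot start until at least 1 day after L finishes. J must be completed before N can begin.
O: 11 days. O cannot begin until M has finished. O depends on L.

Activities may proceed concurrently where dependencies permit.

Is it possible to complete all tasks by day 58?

Yes

K can start immediately at day 0; it finishes at day 9.
J can start immediately at day 0; it finishes at day 11.
L has to wait for K (finishes day 9); J (finishes day 11). The latest of these is day 11, so L runs day 11 to 11 + 9 = day 20.
For N: L (finishes day 20, plus 1-day gap → day 21); J (finishes day 11). Taking the maximum gives a start of day 21, and it finishes at 21 + 6 = day 27.
For M: L (finishes day 20); K (finishes day 9); J (finishes day 11). Taking the maximum gives a start of day 20, and it finishes at 20 + 9 = day 29.
For O: M (finishes day 29); L (finishes day 20). Taking the maximum gives a start of day 29, and it finishes at 29 + 11 = day 40.
P has to wait for O (finishes day 40); M (finishes day 29). The latest of these is day 40, so P runs day 40 to 40 + 11 = day 51.
Every task is finished by day 51, which is no later than the deadline of 58, so the schedule is feasible.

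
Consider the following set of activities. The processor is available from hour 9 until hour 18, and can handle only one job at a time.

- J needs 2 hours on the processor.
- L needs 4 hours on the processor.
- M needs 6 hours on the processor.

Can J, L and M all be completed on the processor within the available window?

The processor window is 18 − 9 = 9 hours.
Running back to back, the jobs need 2 + 4 + 6 = 12 hours on the processor.
Since 12 > 9, they cannot all fit.

No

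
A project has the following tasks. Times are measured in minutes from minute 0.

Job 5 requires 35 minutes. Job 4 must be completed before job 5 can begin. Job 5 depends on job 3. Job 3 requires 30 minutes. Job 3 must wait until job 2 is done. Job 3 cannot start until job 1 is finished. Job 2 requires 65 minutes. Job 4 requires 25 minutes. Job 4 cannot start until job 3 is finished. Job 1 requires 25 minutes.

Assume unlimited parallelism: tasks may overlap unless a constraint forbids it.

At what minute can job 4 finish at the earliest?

Job 2 has no prerequisites, so it starts at minute 0 and finishes at minute 65.
Job 1 has no prerequisites, so it starts at minute 0 and finishes at minute 25.
Job 3 cannot start until job 2 (finishes minute 65); job 1 (finishes minute 25). The controlling bound is minute 65, so job 3 finishes at 65 + 30 = minute 95.
Job 4 waits on job 3 (finishes minute 95), so it starts at minute 95 and finishes at 95 + 25 = minute 120.

120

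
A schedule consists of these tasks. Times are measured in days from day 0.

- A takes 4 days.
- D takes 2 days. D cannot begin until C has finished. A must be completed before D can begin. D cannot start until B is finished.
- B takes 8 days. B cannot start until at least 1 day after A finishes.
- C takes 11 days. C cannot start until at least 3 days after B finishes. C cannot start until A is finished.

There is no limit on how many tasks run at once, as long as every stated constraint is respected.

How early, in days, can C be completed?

A has no prerequisites, so it starts at day 0 and finishes at day 4.
After A (finishes day 4, plus 1-day gap → day 5), B can start at day 5 and finishes at day 13.
For C: B (finishes day 13, plus 3-day gap → day 16); A (finishes day 4). Taking the maximum gives a start of day 16, and it finishes at 16 + 11 = day 27.

27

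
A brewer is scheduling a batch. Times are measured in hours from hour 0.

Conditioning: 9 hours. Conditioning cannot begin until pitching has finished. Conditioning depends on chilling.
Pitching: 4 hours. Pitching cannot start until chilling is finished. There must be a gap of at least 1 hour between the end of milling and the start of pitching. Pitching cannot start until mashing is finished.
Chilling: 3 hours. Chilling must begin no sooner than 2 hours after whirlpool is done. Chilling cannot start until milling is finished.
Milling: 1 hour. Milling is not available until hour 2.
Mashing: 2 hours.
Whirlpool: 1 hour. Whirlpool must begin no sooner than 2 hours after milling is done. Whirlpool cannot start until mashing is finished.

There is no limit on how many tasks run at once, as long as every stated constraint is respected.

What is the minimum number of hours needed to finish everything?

Nothing blocks mashing, so it runs from hour 0 to hour 2.
Milling cannot begin until its own release at hour 2. It runs from hour 2 to 2 + 1 = hour 3.
Whirlpool has to wait for milling (finishes hour 3, plus 2-hour gap → hour 5); mashing (finishes hour 2). The latest of these is hour 5, so whirlpool runs hour 5 to 5 + 1 = hour 6.
Chilling has to wait for whirlpool (finishes hour 6, plus 2-hour gap → hour 8); milling (finishes hour 3). The latest of these is hour 8, so chilling runs hour 8 to 8 + 3 = hour 11.
Pitching cannot start until chilling (finishes hour 11); milling (finishes hour 3, plus 1-hour gap → hour 4); mashing (finishes hour 2). The controlling bound is hour 11, so pitching finishes at 11 + 4 = hour 15.
Conditioning has to wait for pitching (finishes hour 15); chilling (finishes hour 11). The latest of these is hour 15, so conditioning runs hour 15 to 15 + 9 = hour 24.
All tasks are finished once the last one completes. Finish times: Milling at 3, Mashing at 2, Whirlpool at 6, Chilling at 11, Pitching at 15, Conditioning at 24. The latest is hour 24.

24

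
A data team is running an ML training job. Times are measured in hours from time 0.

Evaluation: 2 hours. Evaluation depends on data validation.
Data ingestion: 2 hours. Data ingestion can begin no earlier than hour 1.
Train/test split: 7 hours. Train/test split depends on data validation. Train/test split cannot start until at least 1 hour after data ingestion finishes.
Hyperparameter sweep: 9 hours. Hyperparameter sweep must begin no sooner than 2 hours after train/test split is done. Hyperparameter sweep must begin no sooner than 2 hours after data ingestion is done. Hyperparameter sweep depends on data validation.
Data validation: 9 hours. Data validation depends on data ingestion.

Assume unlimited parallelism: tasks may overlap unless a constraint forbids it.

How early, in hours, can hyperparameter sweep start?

21

After its own release at hour 1, data ingestion can start at hour 1 and finishes at hour 3.
After data ingestion (finishes hour 3), data validation can start at hour 3 and finishes at hour 12.
For train/test split: data validation (finishes hour 12); data ingestion (finishes hour 3, plus 1-hour gap → hour 4). Taking the maximum gives a start of hour 12, and it finishes at 12 + 7 = hour 19.
Hyperparameter sweep waits on train/test split (finishes hour 19, plus 2-hour gap → hour 21); data ingestion (finishes hour 3, plus 2-hour gap → hour 5); data validation (finishes hour 12). The latest of these is hour 21, which is the earliest hyperparameter sweep can start.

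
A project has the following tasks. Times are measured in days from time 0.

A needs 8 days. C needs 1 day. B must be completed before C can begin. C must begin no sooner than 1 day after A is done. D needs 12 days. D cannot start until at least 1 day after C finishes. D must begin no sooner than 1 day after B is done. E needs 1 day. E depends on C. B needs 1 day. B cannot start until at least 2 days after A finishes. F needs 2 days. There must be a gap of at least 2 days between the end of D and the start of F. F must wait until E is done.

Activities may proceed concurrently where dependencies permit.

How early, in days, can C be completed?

12

Nothing blocks A, so it runs from day 0 to day 8.
After A (finishes day 8, plus 2-day gap → day 10), B can start at day 10 and finishes at day 11.
For C: B (finishes day 11); A (finishes day 8, plus 1-day gap → day 9). Taking the maximum gives a start of day 11, and it finishes at 11 + 1 = day 12.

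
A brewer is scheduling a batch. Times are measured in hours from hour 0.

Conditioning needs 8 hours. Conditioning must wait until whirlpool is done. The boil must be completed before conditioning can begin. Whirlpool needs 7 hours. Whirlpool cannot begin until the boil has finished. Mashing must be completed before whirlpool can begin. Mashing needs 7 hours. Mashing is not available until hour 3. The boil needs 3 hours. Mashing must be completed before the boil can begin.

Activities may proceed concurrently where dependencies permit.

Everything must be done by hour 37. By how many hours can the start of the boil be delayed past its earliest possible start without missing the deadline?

9

Mashing cannot begin until its own release at hour 3. It runs from hour 3 to 3 + 7 = hour 10.
After mashing (finishes hour 10), the boil can start at hour 10 and finishes at hour 13.

Working backward from the deadline:
Nothing follows conditioning; the deadline of hour 37 is its only limit. It must start by 37 − 8 = hour 29.
Whirlpool feeds into conditioning (must start by hour 29); so whirlpool must finish by hour 29 and therefore start by hour 22.
For the boil: whirlpool (must start by hour 22); conditioning (must start by hour 29). The most restrictive is hour 22; with a 3-hour duration, the boil must start by hour 19.
So the boil can start as early as hour 10 and as late as hour 19, giving 19 − 10 = 9 hours of slack.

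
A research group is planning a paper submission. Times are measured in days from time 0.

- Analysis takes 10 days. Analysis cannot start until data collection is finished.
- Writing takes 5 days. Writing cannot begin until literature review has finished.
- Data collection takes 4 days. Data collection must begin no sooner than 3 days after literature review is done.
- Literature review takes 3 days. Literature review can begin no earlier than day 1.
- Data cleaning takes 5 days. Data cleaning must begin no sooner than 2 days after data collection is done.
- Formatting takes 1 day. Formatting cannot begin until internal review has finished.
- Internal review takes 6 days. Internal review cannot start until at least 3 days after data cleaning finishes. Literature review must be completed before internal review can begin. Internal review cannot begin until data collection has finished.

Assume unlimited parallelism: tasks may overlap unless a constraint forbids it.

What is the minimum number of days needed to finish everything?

28

Literature review cannot begin until its own release at day 1. It runs from day 1 to 1 + 3 = day 4.
After literature review (finishes day 4), writing can start at day 4 and finishes at day 9.
Data collection cannot begin until literature review (finishes day 4, plus 3-day gap → day 7). It runs from day 7 to 7 + 4 = day 11.
Analysis waits on data collection (finishes day 11), so it starts at day 11 and finishes at 11 + 10 = day 21.
Data cleaning cannot begin until data collection (finishes day 11, plus 2-day gap → day 13). It runs from day 13 to 13 + 5 = day 18.
Internal review needs all of data cleaning (finishes day 18, plus 3-day gap → day 21); literature review (finishes day 4); data collection (finishes day 11). That puts its earliest start at day 21; it finishes at 21 + 6 = day 27.
After internal review (finishes day 27), formatting can start at day 27 and finishes at day 28.
All tasks are finished once the last one completes. Finish times: Literature review at 4, Data collection at 11, Data cleaning at 18, Analysis at 21, Writing at 9, Internal review at 27, Formatting at 28. The latest is day 28.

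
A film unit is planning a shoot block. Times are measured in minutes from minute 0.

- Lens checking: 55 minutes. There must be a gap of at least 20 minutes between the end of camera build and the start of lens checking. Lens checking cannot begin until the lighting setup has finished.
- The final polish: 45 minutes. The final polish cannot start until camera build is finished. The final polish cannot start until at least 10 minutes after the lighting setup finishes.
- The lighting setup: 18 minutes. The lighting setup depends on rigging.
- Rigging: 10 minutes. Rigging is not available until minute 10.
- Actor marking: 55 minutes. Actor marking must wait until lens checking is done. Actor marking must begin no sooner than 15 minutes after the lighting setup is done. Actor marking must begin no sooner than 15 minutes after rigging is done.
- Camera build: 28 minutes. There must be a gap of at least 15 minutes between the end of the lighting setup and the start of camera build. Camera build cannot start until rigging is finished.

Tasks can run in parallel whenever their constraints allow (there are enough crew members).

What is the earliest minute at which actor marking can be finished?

211

After its own release at minute 10, rigging can start at minute 10 and finishes at minute 20.
The lighting setup cannot begin until rigging (finishes minute 20). It runs from minute 20 to 20 + 18 = minute 38.
For camera build: the lighting setup (finishes minute 38, plus 15-minute gap → minute 53); rigging (finishes minute 20). Taking the maximum gives a start of minute 53, and it finishes at 53 + 28 = minute 81.
Lens checking cannot start until camera build (finishes minute 81, plus 20-minute gap → minute 101); the lighting setup (finishes minute 38). The controlling bound is minute 101, so lens checking finishes at 101 + 55 = minute 156.
Actor marking cannot start until lens checking (finishes minute 156); the lighting setup (finishes minute 38, plus 15-minute gap → minute 53); rigging (finishes minute 20, plus 15-minute gap → minute 35). The controlling bound is minute 156, so actor marking finishes at 156 + 55 = minute 211.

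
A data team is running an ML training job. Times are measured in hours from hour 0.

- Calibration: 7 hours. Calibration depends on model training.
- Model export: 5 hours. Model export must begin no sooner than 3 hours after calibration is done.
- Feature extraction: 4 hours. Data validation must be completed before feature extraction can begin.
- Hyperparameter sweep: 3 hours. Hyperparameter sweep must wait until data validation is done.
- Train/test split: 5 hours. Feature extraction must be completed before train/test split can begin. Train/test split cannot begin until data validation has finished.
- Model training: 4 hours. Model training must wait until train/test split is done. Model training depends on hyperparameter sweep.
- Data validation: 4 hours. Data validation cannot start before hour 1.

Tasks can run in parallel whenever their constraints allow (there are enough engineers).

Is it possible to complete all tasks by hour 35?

Data validation waits on its own release at hour 1, so it starts at hour 1 and finishes at 1 + 4 = hour 5.
Hyperparameter sweep cannot begin until data validation (finishes hour 5). It runs from hour 5 to 5 + 3 = hour 8.
Feature extraction cannot begin until data validation (finishes hour 5). It runs from hour 5 to 5 + 4 = hour 9.
Train/test split has to wait for feature extraction (finishes hour 9); data validation (finishes hour 5). The latest of these is hour 9, so train/test split runs hour 9 to 9 + 5 = hour 14.
For model training: train/test split (finishes hour 14); hyperparameter sweep (finishes hour 8). Taking the maximum gives a start of hour 14, and it finishes at 14 + 4 = hour 18.
Calibration cannot begin until model training (finishes hour 18). It runs from hour 18 to 18 + 7 = hour 25.
Model export cannot begin until calibration (finishes hour 25, plus 3-hour gap → hour 28). It runs from hour 28 to 28 + 5 = hour 33.
Every task is finished by hour 33, which is no later than the deadline of 35, so the schedule is feasible.

Yes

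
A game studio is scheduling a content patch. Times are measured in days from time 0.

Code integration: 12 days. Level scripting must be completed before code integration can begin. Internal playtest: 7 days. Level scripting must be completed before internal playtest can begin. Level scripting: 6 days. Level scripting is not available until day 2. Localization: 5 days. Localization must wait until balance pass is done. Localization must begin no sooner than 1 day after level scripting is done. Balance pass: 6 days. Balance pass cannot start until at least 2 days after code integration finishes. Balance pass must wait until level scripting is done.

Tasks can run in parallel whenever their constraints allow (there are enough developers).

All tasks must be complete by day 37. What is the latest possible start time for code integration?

12

To finish by day 37, localization (duration 5) must start no later than day 32.
Balance pass feeds into localization (must start by day 32); so balance pass must finish by day 32 and therefore start by day 26.
Since balance pass (must start by day 26, minus 2-day gap → day 24) depends on it, code integration must finish by day 24. Backing off its 12-day duration gives a latest start of day 12.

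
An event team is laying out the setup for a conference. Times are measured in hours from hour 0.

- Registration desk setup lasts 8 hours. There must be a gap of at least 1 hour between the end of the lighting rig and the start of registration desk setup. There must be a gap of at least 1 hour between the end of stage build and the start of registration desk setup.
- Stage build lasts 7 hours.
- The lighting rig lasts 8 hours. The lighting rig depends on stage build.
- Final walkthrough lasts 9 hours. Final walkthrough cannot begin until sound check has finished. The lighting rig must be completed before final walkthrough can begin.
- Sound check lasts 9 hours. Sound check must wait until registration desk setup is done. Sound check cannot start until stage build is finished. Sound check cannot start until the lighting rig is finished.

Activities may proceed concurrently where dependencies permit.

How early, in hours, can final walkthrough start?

Stage build can start immediately at hour 0; it finishes at hour 7.
After stage build (finishes hour 7), the lighting rig can start at hour 7 and finishes at hour 15.
Registration desk setup has to wait for the lighting rig (finishes hour 15, plus 1-hour gap → hour 16); stage build (finishes hour 7, plus 1-hour gap → hour 8). The latest of these is hour 16, so registration desk setup runs hour 16 to 16 + 8 = hour 24.
Sound check cannot start until registration desk setup (finishes hour 24); stage build (finishes hour 7); the lighting rig (finishes hour 15). The controlling bound is hour 24, so sound check finishes at 24 + 9 = hour 33.
Final walkthrough waits on sound check (finishes hour 33); the lighting rig (finishes hour 15). The latest of these is hour 33, which is the earliest final walkthrough can start.

33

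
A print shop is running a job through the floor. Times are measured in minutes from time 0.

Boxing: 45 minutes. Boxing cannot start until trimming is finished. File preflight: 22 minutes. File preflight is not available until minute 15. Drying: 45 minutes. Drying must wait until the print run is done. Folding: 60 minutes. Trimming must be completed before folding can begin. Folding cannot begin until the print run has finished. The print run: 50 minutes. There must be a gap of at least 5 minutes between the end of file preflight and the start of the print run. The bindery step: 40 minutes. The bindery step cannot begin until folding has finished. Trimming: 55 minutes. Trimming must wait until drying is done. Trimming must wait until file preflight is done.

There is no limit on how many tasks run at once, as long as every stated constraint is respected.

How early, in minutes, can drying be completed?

After its own release at minute 15, file preflight can start at minute 15 and finishes at minute 37.
The print run waits on file preflight (finishes minute 37, plus 5-minute gap → minute 42), so it starts at minute 42 and finishes at 42 + 50 = minute 92.
After the print run (finishes minute 92), drying can start at minute 92 and finishes at minute 137.

137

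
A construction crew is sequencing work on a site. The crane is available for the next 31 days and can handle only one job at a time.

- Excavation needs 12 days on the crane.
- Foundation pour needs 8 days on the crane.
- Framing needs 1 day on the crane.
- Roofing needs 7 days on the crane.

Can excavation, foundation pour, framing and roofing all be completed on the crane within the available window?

Running back to back, the jobs need 12 + 8 + 1 + 7 = 28 days on the crane.
Since 28 ≤ 31, they fit within the window.

Yes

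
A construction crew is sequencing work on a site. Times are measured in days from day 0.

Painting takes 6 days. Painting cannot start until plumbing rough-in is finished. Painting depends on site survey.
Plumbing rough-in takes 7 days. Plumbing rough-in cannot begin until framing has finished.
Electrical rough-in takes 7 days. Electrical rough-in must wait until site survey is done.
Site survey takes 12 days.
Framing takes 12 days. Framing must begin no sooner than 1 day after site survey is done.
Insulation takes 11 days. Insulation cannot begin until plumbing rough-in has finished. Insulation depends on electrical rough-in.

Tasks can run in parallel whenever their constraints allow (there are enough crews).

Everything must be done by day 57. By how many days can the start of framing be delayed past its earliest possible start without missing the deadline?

14

Nothing blocks site survey, so it runs from day 0 to day 12.
Framing waits on site survey (finishes day 12, plus 1-day gap → day 13), so it starts at day 13 and finishes at 13 + 12 = day 25.

Working backward from the deadline:
Insulation must finish by day 57; it takes 11 days, so it must start by 57 − 11 = day 46.
To finish by day 57, painting (duration 6) must start no later than day 51.
Plumbing rough-in must finish in time for insulation (must start by day 46); painting (must start by day 51). The tightest is day 46, so plumbing rough-in must start by 46 − 7 = day 39.
Framing has to be done before plumbing rough-in (must start by day 39). That means finishing by day 39, i.e. starting by 39 − 12 = day 27.
So framing can start as early as day 13 and as late as day 27, giving 27 − 13 = 14 days of slack.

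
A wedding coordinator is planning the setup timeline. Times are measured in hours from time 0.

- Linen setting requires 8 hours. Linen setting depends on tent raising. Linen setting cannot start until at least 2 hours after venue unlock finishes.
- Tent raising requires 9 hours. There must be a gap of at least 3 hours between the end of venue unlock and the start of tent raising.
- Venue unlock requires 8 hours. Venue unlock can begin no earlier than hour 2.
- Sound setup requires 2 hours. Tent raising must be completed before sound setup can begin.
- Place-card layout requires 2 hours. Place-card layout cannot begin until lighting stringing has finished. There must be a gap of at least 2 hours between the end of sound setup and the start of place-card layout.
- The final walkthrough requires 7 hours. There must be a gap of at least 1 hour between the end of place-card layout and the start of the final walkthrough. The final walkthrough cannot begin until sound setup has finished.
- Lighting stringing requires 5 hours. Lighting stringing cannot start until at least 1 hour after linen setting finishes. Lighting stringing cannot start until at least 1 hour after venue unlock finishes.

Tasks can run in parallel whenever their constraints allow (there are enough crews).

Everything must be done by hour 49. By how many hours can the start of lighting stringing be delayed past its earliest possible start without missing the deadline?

Venue unlock waits on its own release at hour 2, so it starts at hour 2 and finishes at 2 + 8 = hour 10.
Tent raising waits on venue unlock (finishes hour 10, plus 3-hour gap → hour 13), so it starts at hour 13 and finishes at 13 + 9 = hour 22.
For linen setting: tent raising (finishes hour 22); venue unlock (finishes hour 10, plus 2-hour gap → hour 12). Taking the maximum gives a start of hour 22, and it finishes at 22 + 8 = hour 30.
For lighting stringing: linen setting (finishes hour 30, plus 1-hour gap → hour 31); venue unlock (finishes hour 10, plus 1-hour gap → hour 11). Taking the maximum gives a start of hour 31, and it finishes at 31 + 5 = hour 36.

Working backward from the deadline:
The final walkthrough has no dependents, so it just needs to finish by hour 49. Starting by 49 − 7 = hour 42 achieves that.
Since the final walkthrough (must start by hour 42, minus 1-hour gap → hour 41) depends on it, place-card layout must finish by hour 41. Backing off its 2-hour duration gives a latest start of hour 39.
Since place-card layout (must start by hour 39) depends on it, lighting stringing must finish by hour 39. Backing off its 5-hour duration gives a latest start of hour 34.
So lighting stringing can start as early as hour 31 and as late as hour 34, giving 34 − 31 = 3 hours of slack.

3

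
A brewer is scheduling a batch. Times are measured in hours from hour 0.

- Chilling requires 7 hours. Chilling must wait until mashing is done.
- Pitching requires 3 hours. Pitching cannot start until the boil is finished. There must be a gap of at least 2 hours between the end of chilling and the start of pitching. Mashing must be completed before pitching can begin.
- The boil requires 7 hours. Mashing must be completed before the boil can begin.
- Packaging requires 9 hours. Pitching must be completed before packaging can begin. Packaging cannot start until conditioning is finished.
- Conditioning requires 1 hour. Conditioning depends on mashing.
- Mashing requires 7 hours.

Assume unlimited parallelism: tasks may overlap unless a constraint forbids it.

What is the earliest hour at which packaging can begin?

Nothing blocks mashing, so it runs from hour 0 to hour 7.
Conditioning cannot begin until mashing (finishes hour 7). It runs from hour 7 to 7 + 1 = hour 8.
After mashing (finishes hour 7), chilling can start at hour 7 and finishes at hour 14.
The boil waits on mashing (finishes hour 7), so it starts at hour 7 and finishes at 7 + 7 = hour 14.
Pitching cannot start until the boil (finishes hour 14); chilling (finishes hour 14, plus 2-hour gap → hour 16); mashing (finishes hour 7). The controlling bound is hour 16, so pitching finishes at 16 + 3 = hour 19.
Packaging waits on pitching (finishes hour 19); conditioning (finishes hour 8). The latest of these is hour 19, which is the earliest packaging can start.

19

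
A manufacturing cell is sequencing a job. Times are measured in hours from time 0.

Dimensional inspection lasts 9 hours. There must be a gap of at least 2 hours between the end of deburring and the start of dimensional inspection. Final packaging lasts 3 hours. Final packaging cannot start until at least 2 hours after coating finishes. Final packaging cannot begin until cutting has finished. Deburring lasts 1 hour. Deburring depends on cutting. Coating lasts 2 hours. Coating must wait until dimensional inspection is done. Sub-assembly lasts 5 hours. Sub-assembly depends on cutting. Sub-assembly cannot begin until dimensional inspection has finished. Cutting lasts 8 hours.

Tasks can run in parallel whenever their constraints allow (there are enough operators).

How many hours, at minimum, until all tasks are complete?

27

Cutting can start immediately at hour 0; it finishes at hour 8.
After cutting (finishes hour 8), deburring can start at hour 8 and finishes at hour 9.
After deburring (finishes hour 9, plus 2-hour gap → hour 11), dimensional inspection can start at hour 11 and finishes at hour 20.
Sub-assembly cannot start until cutting (finishes hour 8); dimensional inspection (finishes hour 20). The controlling bound is hour 20, so sub-assembly finishes at 20 + 5 = hour 25.
Coating cannot begin until dimensional inspection (finishes hour 20). It runs from hour 20 to 20 + 2 = hour 22.
Final packaging needs all of coating (finishes hour 22, plus 2-hour gap → hour 24); cutting (finishes hour 8). That puts its earliest start at hour 24; it finishes at 24 + 3 = hour 27.
All tasks are finished once the last one completes. Finish times: Cutting at 8, Deburring at 9, Dimensional inspection at 20, Coating at 22, Sub-assembly at 25, Final packaging at 27. The latest is hour 27.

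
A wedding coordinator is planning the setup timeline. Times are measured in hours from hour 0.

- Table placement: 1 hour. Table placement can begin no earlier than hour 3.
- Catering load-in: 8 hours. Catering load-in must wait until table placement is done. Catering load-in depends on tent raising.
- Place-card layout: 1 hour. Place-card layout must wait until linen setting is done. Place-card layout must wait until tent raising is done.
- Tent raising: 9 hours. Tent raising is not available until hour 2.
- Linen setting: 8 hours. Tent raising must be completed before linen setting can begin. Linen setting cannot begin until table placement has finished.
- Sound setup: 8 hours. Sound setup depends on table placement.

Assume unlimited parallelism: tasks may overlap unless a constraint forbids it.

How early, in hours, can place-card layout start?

19

Table placement waits on its own release at hour 3, so it starts at hour 3 and finishes at 3 + 1 = hour 4.
Tent raising waits on its own release at hour 2, so it starts at hour 2 and finishes at 2 + 9 = hour 11.
Linen setting needs all of tent raising (finishes hour 11); table placement (finishes hour 4). That puts its earliest start at hour 11; it finishes at 11 + 8 = hour 19.
Place-card layout waits on linen setting (finishes hour 19); tent raising (finishes hour 11). The latest of these is hour 19, which is the earliest place-card layout can start.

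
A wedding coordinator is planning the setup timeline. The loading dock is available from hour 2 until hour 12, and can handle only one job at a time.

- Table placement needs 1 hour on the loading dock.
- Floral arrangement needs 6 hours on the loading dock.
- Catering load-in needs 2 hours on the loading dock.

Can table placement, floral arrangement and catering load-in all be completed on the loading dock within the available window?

Yes

The loading dock window is 12 − 2 = 10 hours.
Running back to back, the jobs need 1 + 6 + 2 = 9 hours on the loading dock.
Since 9 ≤ 10, they fit within the window.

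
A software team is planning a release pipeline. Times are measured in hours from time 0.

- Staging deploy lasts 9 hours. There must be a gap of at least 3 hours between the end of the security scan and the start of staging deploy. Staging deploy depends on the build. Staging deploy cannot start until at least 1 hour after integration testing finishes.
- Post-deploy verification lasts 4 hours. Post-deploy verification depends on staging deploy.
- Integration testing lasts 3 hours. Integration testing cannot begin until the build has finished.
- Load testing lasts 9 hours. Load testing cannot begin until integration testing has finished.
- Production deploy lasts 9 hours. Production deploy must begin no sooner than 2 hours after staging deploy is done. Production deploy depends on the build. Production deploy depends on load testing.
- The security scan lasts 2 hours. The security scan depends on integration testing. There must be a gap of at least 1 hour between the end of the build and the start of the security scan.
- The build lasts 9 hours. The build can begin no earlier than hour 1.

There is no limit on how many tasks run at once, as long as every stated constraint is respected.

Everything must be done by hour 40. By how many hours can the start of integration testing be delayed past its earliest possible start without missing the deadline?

The build cannot begin until its own release at hour 1. It runs from hour 1 to 1 + 9 = hour 10.
Integration testing waits on the build (finishes hour 10), so it starts at hour 10 and finishes at 10 + 3 = hour 13.

Working backward from the deadline:
Production deploy must finish by hour 40; it takes 9 hours, so it must start by 40 − 9 = hour 31.
To finish by hour 40, post-deploy verification (duration 4) must start no later than hour 36.
For staging deploy: production deploy (must start by hour 31, minus 2-hour gap → hour 29); post-deploy verification (must start by hour 36). The most restrictive is hour 29; with a 9-hour duration, staging deploy must start by hour 20.
The security scan has to be done before staging deploy (must start by hour 20, minus 3-hour gap → hour 17). That means finishing by hour 17, i.e. starting by 17 − 2 = hour 15.
Load testing feeds into production deploy (must start by hour 31); so load testing must finish by hour 31 and therefore start by hour 22.
For integration testing: the security scan (must start by hour 15); staging deploy (must start by hour 20, minus 1-hour gap → hour 19); load testing (must start by hour 22). The most restrictive is hour 15; with a 3-hour duration, integration testing must start by hour 12.
So integration testing can start as early as hour 10 and as late as hour 12, giving 12 − 10 = 2 hours of slack.

2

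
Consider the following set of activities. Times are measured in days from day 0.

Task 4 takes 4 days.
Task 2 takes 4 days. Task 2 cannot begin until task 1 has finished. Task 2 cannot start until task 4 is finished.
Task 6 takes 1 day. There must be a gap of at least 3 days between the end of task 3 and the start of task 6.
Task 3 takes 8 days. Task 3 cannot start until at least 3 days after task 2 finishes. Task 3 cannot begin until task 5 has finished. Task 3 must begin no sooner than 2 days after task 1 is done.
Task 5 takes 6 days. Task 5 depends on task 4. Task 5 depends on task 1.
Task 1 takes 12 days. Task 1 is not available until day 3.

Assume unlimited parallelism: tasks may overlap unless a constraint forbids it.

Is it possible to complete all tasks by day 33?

No

Nothing blocks task 4, so it runs from day 0 to day 4.
After its own release at day 3, task 1 can start at day 3 and finishes at day 15.
Task 5 has to wait for task 4 (finishes day 4); task 1 (finishes day 15). The latest of these is day 15, so task 5 runs day 15 to 15 + 6 = day 21.
Task 2 cannot start until task 1 (finishes day 15); task 4 (finishes day 4). The controlling bound is day 15, so task 2 finishes at 15 + 4 = day 19.
For task 3: task 2 (finishes day 19, plus 3-day gap → day 22); task 5 (finishes day 21); task 1 (finishes day 15, plus 2-day gap → day 17). Taking the maximum gives a start of day 22, and it finishes at 22 + 8 = day 30.
Task 6 cannot begin until task 3 (finishes day 30, plus 3-day gap → day 33). It runs from day 33 to 33 + 1 = day 34.
The earliest everything can be done is day 34, which is after the deadline of 33, so it is not possible.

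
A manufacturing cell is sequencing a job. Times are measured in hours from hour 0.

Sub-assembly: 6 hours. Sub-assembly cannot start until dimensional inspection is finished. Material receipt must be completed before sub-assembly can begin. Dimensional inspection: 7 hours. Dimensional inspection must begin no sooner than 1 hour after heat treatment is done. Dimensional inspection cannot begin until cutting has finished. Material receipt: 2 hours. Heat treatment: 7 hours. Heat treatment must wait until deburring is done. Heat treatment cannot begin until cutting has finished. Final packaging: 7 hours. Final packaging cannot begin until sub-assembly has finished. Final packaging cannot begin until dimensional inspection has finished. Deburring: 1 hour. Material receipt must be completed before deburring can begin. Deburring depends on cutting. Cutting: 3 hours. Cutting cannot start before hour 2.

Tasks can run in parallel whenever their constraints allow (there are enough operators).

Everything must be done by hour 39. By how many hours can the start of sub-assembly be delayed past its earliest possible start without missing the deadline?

5

Cutting waits on its own release at hour 2, so it starts at hour 2 and finishes at 2 + 3 = hour 5.
Material receipt can start immediately at hour 0; it finishes at hour 2.
Deburring has to wait for material receipt (finishes hour 2); cutting (finishes hour 5). The latest of these is hour 5, so deburring runs hour 5 to 5 + 1 = hour 6.
For heat treatment: deburring (finishes hour 6); cutting (finishes hour 5). Taking the maximum gives a start of hour 6, and it finishes at 6 + 7 = hour 13.
For dimensional inspection: heat treatment (finishes hour 13, plus 1-hour gap → hour 14); cutting (finishes hour 5). Taking the maximum gives a start of hour 14, and it finishes at 14 + 7 = hour 21.
Sub-assembly cannot start until dimensional inspection (finishes hour 21); material receipt (finishes hour 2). The controlling bound is hour 21, so sub-assembly finishes at 21 + 6 = hour 27.

Working backward from the deadline:
Nothing follows final packaging; the deadline of hour 39 is its only limit. It must start by 39 − 7 = hour 32.
Sub-assembly has to be done before final packaging (must start by hour 32). That means finishing by hour 32, i.e. starting by 32 − 6 = hour 26.
So sub-assembly can start as early as hour 21 and as late as hour 26, giving 26 − 21 = 5 hours of slack.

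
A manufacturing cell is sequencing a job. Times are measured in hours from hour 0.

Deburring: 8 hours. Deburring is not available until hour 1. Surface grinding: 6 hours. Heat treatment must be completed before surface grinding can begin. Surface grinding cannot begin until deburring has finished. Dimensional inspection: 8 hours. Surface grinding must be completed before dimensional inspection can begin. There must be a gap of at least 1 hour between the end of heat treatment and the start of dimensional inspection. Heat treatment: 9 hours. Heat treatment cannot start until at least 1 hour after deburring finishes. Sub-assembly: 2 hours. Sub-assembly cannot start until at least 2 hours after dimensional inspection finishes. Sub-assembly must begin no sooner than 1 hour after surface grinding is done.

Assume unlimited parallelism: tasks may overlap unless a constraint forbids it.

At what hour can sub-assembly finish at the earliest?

37

Deburring cannot begin until its own release at hour 1. It runs from hour 1 to 1 + 8 = hour 9.
Heat treatment cannot begin until deburring (finishes hour 9, plus 1-hour gap → hour 10). It runs from hour 10 to 10 + 9 = hour 19.
For surface grinding: heat treatment (finishes hour 19); deburring (finishes hour 9). Taking the maximum gives a start of hour 19, and it finishes at 19 + 6 = hour 25.
Dimensional inspection cannot start until surface grinding (finishes hour 25); heat treatment (finishes hour 19, plus 1-hour gap → hour 20). The controlling bound is hour 25, so dimensional inspection finishes at 25 + 8 = hour 33.
Sub-assembly has to wait for dimensional inspection (finishes hour 33, plus 2-hour gap → hour 35); surface grinding (finishes hour 25, plus 1-hour gap → hour 26). The latest of these is hour 35, so sub-assembly runs hour 35 to 35 + 2 = hour 37.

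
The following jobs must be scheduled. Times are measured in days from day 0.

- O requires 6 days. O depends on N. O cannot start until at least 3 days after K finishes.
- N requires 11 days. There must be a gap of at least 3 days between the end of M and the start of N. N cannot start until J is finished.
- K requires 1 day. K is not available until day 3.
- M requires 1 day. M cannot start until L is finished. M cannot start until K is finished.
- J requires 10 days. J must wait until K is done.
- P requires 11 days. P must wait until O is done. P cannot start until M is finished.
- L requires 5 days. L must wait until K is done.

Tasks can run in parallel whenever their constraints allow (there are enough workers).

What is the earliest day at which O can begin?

K cannot begin until its own release at day 3. It runs from day 3 to 3 + 1 = day 4.
L waits on K (finishes day 4), so it starts at day 4 and finishes at 4 + 5 = day 9.
For M: L (finishes day 9); K (finishes day 4). Taking the maximum gives a start of day 9, and it finishes at 9 + 1 = day 10.
After K (finishes day 4), J can start at day 4 and finishes at day 14.
N has to wait for M (finishes day 10, plus 3-day gap → day 13); J (finishes day 14). The latest of these is day 14, so N runs day 14 to 14 + 11 = day 25.
O waits on N (finishes day 25); K (finishes day 4, plus 3-day gap → day 7). The latest of these is day 25, which is the earliest O can start.

25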